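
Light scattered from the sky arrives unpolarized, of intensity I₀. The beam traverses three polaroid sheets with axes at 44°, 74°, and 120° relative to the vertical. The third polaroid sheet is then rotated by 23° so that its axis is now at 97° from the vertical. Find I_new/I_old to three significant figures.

Before rotation:
Unpolarized light through the first polarizer → I₁ = ½ I₀, now polarized at 44°.
I₂ = I₁ cos²(74° − 44°) = 0.5 I₀ · cos²(30°) = 0.375 I₀.
I₃ = I₂ cos²(120° − 74°) = 0.375 I₀ · cos²(46°) = 0.181 I₀.
After rotation:
Unpolarized light through the first polarizer → I₁ = ½ I₀, now polarized at 44°.
I₂ = I₁ cos²(74° − 44°) = 0.5 I₀ · cos²(30°) = 0.375 I₀.
I₃ = I₂ cos²(97° − 74°) = 0.375 I₀ · cos²(23°) = 0.3177 I₀.
Ratio = 0.3177 / 0.181 = 1.756.

I_new/I_old ≈ 1.76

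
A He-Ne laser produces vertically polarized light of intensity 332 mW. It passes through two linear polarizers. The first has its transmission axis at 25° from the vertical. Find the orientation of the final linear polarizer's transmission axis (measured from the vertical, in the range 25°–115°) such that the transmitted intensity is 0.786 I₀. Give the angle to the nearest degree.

By Malus's law, I₁ = I₀ cos²(25° − 0°) = I₀ cos²(25°) = 0.8214 I₀.
Need I₂/I₀ = 0.786, so cos²(θ − 25°) = 0.786 / 0.8214 = 0.9569.
θ − 25° = arccos(√0.9569) = 12.0°, giving θ ≈ 25 + 12.0 = 37.0°.

θ ≈ 37°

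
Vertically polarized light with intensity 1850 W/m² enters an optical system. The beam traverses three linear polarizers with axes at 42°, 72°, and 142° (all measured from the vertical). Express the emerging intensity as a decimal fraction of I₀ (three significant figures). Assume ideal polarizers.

I/I₀ ≈ 0.0485

I₁ = 1850 W/m² · cos²(42°) = 1022 W/m².
I₂ = I₁ · cos²(30°) = 1022 · 0.75 = 766.3 W/m².
I₃ = I₂ · cos²(70°) = 766.3 · 0.117 = 89.64 W/m².
Transmitted fraction = 0.04845.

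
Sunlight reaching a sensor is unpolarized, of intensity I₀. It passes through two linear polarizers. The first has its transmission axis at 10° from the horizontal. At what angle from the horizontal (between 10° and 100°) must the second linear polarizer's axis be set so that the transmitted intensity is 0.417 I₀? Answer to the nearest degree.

Unpolarized light through the first polarizer → I₁ = ½ I₀, now polarized at 10°.
Need I₂/I₀ = 0.417, so cos²(θ − 10°) = 0.417 / 0.5 = 0.834.
θ − 10° = arccos(√0.834) = 24.0°, giving θ ≈ 10 + 24.0 = 34.0°.

θ ≈ 34°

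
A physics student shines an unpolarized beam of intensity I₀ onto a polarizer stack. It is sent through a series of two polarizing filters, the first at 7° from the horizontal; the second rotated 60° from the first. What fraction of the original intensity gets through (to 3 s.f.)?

≈ 0.125 I₀

Unpolarized light through the first polarizer → I₁ = ½ I₀, now polarized at 7°.
I₂ = I₁ cos²(60°) = 0.5 · 0.25 I₀ = 0.125 I₀.
Transmitted fraction = 0.125.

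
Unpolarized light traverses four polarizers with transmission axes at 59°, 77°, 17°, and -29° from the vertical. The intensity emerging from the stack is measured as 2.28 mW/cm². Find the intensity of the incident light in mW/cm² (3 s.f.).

Unpolarized light through the first polarizer → I₁ = ½ I₀, now polarized at 59°.
I₂ = I₁ cos²(77° − 59°) = 0.5 I₀ · cos²(18°) = 0.4523 I₀.
I₃ = I₂ cos²(17° − 77°) = 0.4523 I₀ · cos²(60°) = 0.1131 I₀.
I₄ = I₃ cos²(-29° − 17°) = 0.1131 I₀ · cos²(46°) = 0.05456 I₀.
So 2.28 mW/cm² = 0.05456 I₀, giving I₀ = 2.28/0.05456 = 41.79 mW/cm².

I₀ ≈ 41.8 mW/cm²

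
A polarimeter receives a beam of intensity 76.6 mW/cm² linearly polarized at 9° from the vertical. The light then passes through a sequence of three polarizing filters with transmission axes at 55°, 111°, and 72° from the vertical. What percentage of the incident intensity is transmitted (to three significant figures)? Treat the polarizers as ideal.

By Malus's law, I₁ = 76.6 mW/cm² · cos²(46°) = 36.96 mW/cm².
I₂ = I₁ · cos²(56°) = 36.96 · 0.3127 = 11.56 mW/cm².
I₃ = I₂ · cos²(39°) = 11.56 · 0.604 = 6.981 mW/cm².
That is 9.113% of the incident intensity.

≈ 9.11%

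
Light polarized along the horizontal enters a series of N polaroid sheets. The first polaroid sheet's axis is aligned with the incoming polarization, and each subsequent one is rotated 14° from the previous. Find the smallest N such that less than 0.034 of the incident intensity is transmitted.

First polarizer is aligned with the polarization: full transmission.
Each further stage multiplies by cos²(14°) = 0.9415.
After N polarizers: T = 0.9415^(N−1). Require T < 0.034 ⇒ N−1 > ln(0.034)/ln(0.9415) = 56.07, so N−1 ≥ 57 and N = 58.
Check: N=58 gives T = 0.03214 < 0.034; N=57 gives T = 0.03414.

N = 58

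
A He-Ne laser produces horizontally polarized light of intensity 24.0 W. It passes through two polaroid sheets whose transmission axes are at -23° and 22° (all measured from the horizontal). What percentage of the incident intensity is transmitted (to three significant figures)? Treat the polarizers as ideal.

≈ 42.4%

I₁ = 24.0 W · cos²(23°) = 20.34 W.
I₂ = I₁ · cos²(45°) = 20.34 · 0.5 = 10.17 W.
That is 42.37% of the incident intensity.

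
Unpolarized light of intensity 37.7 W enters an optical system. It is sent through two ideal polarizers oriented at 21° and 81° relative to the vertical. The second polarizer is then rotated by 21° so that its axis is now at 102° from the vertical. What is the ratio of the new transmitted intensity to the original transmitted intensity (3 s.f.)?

Before rotation:
Unpolarized light through the first polarizer → I₁ = ½ I₀, now polarized at 21°.
I₂ = I₁ cos²(81° − 21°) = 0.5 I₀ · cos²(60°) = 0.125 I₀.
After rotation:
Unpolarized light through the first polarizer → I₁ = ½ I₀, now polarized at 21°.
I₂ = I₁ cos²(102° − 21°) = 0.5 I₀ · cos²(81°) = 0.01224 I₀.
Ratio = 0.01224 / 0.125 = 0.09789.

I_new/I_old ≈ 0.0979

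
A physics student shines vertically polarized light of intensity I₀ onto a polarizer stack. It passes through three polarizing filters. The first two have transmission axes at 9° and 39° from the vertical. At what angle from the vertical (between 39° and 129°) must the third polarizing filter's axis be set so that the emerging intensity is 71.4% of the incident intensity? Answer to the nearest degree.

By Malus's law, I₁ = I₀ cos²(9° − 0°) = I₀ cos²(9°) = 0.9755 I₀.
I₂ = I₁ cos²(39° − 9°) = 0.9755 I₀ · cos²(30°) = 0.7316 I₀.
Need I₃/I₀ = 0.714, so cos²(θ − 39°) = 0.714 / 0.7316 = 0.9759.
θ − 39° = arccos(√0.9759) = 8.9°, giving θ ≈ 39 + 8.9 = 47.9°.

θ ≈ 48°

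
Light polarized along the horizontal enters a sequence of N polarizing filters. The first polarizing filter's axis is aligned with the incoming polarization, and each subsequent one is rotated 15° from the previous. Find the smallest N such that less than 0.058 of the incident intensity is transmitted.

First polarizer is aligned with the polarization: full transmission.
Each further stage multiplies by cos²(15°) = 0.933.
After N polarizers: T = 0.933^(N−1). Require T < 0.058 ⇒ N−1 > ln(0.058)/ln(0.933) = 41.07, so N−1 ≥ 42 and N = 43.
Check: N=43 gives T = 0.05436 < 0.058; N=42 gives T = 0.05826.

N = 43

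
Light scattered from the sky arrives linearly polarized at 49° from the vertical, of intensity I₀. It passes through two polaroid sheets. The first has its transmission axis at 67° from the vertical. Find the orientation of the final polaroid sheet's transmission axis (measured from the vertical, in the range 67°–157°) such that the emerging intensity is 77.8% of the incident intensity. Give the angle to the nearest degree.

I₁ = I₀ cos²(67° − 49°) = I₀ cos²(18°) = 0.9045 I₀.
Need I₂/I₀ = 0.778, so cos²(θ − 67°) = 0.778 / 0.9045 = 0.8601.
θ − 67° = arccos(√0.8601) = 22.0°, giving θ ≈ 67 + 22.0 = 89.0°.

θ ≈ 89°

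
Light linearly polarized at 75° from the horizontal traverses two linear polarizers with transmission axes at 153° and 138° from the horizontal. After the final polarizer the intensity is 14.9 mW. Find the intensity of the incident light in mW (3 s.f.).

By Malus's law, I₁ = I₀ cos²(153° − 75°) = I₀ cos²(78°) = 0.04323 I₀.
I₂ = I₁ cos²(138° − 153°) = 0.04323 I₀ · cos²(15°) = 0.04033 I₀.
So 14.9 mW = 0.04033 I₀, giving I₀ = 14.9/0.04033 = 369.4 mW.

I₀ ≈ 369 mW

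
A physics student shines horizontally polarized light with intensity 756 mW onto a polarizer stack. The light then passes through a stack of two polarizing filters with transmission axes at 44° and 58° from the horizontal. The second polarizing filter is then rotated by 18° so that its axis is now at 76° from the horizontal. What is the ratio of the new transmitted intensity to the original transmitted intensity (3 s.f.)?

I_new/I_old ≈ 0.764

Before rotation:
I₁ = I₀ cos²(44° − 0°) = I₀ cos²(44°) = 0.5174 I₀.
I₂ = I₁ cos²(58° − 44°) = 0.5174 I₀ · cos²(14°) = 0.4872 I₀.
After rotation:
I₁ = I₀ cos²(44° − 0°) = I₀ cos²(44°) = 0.5174 I₀.
I₂ = I₁ cos²(76° − 44°) = 0.5174 I₀ · cos²(32°) = 0.3721 I₀.
Ratio = 0.3721 / 0.4872 = 0.7639.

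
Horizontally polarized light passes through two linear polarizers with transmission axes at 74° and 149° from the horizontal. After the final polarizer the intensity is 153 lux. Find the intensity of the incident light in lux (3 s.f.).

I₀ ≈ 3.01e4 lux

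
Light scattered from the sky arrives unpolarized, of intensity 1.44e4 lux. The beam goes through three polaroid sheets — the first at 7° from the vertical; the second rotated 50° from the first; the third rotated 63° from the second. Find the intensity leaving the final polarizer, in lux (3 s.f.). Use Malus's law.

I ≈ 613 lux

Unpolarized light through the first polarizer → I₁ = 1.44e4 lux/2 = 7200 lux, polarized at 7°.
I₂ = I₁ · cos²(50°) = 7200 · 0.4132 = 2975 lux.
I₃ = I₂ · cos²(63°) = 2975 · 0.2061 = 613.1 lux.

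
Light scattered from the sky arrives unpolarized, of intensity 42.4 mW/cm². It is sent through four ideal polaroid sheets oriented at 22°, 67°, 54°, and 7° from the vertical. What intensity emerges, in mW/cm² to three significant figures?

I ≈ 4.68 mW/cm²

Unpolarized light through the first polarizer → I₁ = 42.4 mW/cm²/2 = 21.2 mW/cm², polarized at 22°.
I₂ = I₁ · cos²(45°) = 21.2 · 0.5 = 10.6 mW/cm².
I₃ = I₂ · cos²(13°) = 10.6 · 0.9494 = 10.06 mW/cm².
I₄ = I₃ · cos²(47°) = 10.06 · 0.4651 = 4.681 mW/cm².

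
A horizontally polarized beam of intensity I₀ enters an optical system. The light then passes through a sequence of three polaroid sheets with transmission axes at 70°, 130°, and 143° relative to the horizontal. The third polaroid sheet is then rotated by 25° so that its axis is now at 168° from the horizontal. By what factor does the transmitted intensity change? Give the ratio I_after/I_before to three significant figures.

Before rotation:
I₁ = I₀ cos²(70° − 0°) = I₀ cos²(70°) = 0.117 I₀.
I₂ = I₁ cos²(130° − 70°) = 0.117 I₀ · cos²(60°) = 0.02924 I₀.
I₃ = I₂ cos²(143° − 130°) = 0.02924 I₀ · cos²(13°) = 0.02776 I₀.
After rotation:
I₁ = I₀ cos²(70° − 0°) = I₀ cos²(70°) = 0.117 I₀.
I₂ = I₁ cos²(130° − 70°) = 0.117 I₀ · cos²(60°) = 0.02924 I₀.
I₃ = I₂ cos²(168° − 130°) = 0.02924 I₀ · cos²(38°) = 0.01816 I₀.
Ratio = 0.01816 / 0.02776 = 0.6541.

I_new/I_old ≈ 0.654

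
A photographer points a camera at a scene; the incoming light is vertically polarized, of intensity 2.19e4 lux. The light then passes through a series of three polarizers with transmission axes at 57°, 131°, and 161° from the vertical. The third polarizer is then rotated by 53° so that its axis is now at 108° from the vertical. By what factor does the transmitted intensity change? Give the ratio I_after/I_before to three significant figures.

Before rotation:
I₁ = I₀ cos²(57° − 0°) = I₀ cos²(57°) = 0.2966 I₀.
I₂ = I₁ cos²(131° − 57°) = 0.2966 I₀ · cos²(74°) = 0.02254 I₀.
I₃ = I₂ cos²(161° − 131°) = 0.02254 I₀ · cos²(30°) = 0.0169 I₀.
After rotation:
I₁ = I₀ cos²(57° − 0°) = I₀ cos²(57°) = 0.2966 I₀.
I₂ = I₁ cos²(131° − 57°) = 0.2966 I₀ · cos²(74°) = 0.02254 I₀.
I₃ = I₂ cos²(108° − 131°) = 0.02254 I₀ · cos²(23°) = 0.0191 I₀.
Ratio = 0.0191 / 0.0169 = 1.13.

I_new/I_old ≈ 1.13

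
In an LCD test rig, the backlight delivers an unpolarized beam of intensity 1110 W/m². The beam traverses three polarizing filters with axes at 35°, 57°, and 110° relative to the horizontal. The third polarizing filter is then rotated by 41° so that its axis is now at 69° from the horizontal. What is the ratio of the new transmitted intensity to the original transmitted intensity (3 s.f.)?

Before rotation:
Unpolarized light through the first polarizer → I₁ = ½ I₀, now polarized at 35°.
I₂ = I₁ cos²(57° − 35°) = 0.5 I₀ · cos²(22°) = 0.4298 I₀.
I₃ = I₂ cos²(110° − 57°) = 0.4298 I₀ · cos²(53°) = 0.1557 I₀.
After rotation:
Unpolarized light through the first polarizer → I₁ = ½ I₀, now polarized at 35°.
I₂ = I₁ cos²(57° − 35°) = 0.5 I₀ · cos²(22°) = 0.4298 I₀.
I₃ = I₂ cos²(69° − 57°) = 0.4298 I₀ · cos²(12°) = 0.4113 I₀.
Ratio = 0.4113 / 0.1557 = 2.642.

I_new/I_old ≈ 2.64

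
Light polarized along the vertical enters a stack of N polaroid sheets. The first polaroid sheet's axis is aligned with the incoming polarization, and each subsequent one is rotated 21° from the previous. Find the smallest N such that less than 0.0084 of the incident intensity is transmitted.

First polarizer is aligned with the polarization: full transmission.
Each further stage multiplies by cos²(21°) = 0.8716.
After N polarizers: T = 0.8716^(N−1). Require T < 0.0084 ⇒ N−1 > ln(0.0084)/ln(0.8716) = 34.77, so N−1 ≥ 35 and N = 36.
Check: N=36 gives T = 0.00814 < 0.0084; N=35 gives T = 0.009339.

N = 36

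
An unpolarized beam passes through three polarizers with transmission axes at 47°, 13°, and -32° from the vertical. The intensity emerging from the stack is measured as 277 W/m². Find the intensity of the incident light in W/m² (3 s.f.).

I₀ ≈ 1610 W/m²

Unpolarized light through the first polarizer → I₁ = ½ I₀, now polarized at 47°.
I₂ = I₁ cos²(13° − 47°) = 0.5 I₀ · cos²(34°) = 0.3437 I₀.
I₃ = I₂ cos²(-32° − 13°) = 0.3437 I₀ · cos²(45°) = 0.1718 I₀.
So 277 W/m² = 0.1718 I₀, giving I₀ = 277/0.1718 = 1612 W/m².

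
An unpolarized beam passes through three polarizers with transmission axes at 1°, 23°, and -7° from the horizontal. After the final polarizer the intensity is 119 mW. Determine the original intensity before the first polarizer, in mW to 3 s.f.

Unpolarized light through the first polarizer → I₁ = ½ I₀, now polarized at 1°.
I₂ = I₁ cos²(23° − 1°) = 0.5 I₀ · cos²(22°) = 0.4298 I₀.
I₃ = I₂ cos²(-7° − 23°) = 0.4298 I₀ · cos²(30°) = 0.3224 I₀.
So 119 mW = 0.3224 I₀, giving I₀ = 119/0.3224 = 369.1 mW.

I₀ ≈ 369 mW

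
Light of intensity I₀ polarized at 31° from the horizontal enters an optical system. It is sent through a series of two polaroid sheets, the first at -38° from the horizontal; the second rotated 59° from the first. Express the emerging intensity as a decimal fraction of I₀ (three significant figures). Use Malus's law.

≈ 0.0341 I₀

By Malus's law, I₁ = I₀ cos²(-38° − 31°) = I₀ cos²(69°) = 0.1284 I₀.
I₂ = I₁ cos²(59°) = 0.1284 · 0.2653 I₀ = 0.03407 I₀.
Transmitted fraction = 0.03407.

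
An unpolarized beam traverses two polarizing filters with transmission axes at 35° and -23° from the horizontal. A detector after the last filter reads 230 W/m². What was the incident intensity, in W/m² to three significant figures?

I₀ ≈ 1640 W/m²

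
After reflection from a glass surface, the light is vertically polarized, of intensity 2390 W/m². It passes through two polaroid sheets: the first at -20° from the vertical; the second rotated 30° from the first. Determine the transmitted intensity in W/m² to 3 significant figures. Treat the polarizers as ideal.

I ≈ 1580 W/m²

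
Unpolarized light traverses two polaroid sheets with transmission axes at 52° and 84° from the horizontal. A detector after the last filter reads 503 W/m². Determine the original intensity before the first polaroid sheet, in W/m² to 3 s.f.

I₀ ≈ 1400 W/m²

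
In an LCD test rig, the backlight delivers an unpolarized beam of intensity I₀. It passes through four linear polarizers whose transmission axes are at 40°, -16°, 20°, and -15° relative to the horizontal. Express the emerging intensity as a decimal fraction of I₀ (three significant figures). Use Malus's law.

≈ 0.0687 I₀

Unpolarized light through the first polarizer → I₁ = ½ I₀, now polarized at 40°.
I₂ = I₁ cos²(-16° − 40°) = 0.5 I₀ · cos²(56°) = 0.1563 I₀.
I₃ = I₂ cos²(20° + 16°) = 0.1563 I₀ · cos²(36°) = 0.1023 I₀.
I₄ = I₃ cos²(-15° − 20°) = 0.1023 I₀ · cos²(35°) = 0.06867 I₀.
Transmitted fraction = 0.06867.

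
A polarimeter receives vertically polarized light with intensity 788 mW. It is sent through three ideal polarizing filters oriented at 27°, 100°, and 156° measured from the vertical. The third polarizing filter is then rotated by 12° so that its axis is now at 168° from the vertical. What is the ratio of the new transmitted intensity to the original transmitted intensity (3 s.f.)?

Before rotation:
By Malus's law, I₁ = I₀ cos²(27° − 0°) = I₀ cos²(27°) = 0.7939 I₀.
I₂ = I₁ cos²(100° − 27°) = 0.7939 I₀ · cos²(73°) = 0.06786 I₀.
I₃ = I₂ cos²(156° − 100°) = 0.06786 I₀ · cos²(56°) = 0.02122 I₀.
After rotation:
I₁ = I₀ cos²(27° − 0°) = I₀ cos²(27°) = 0.7939 I₀.
I₂ = I₁ cos²(100° − 27°) = 0.7939 I₀ · cos²(73°) = 0.06786 I₀.
I₃ = I₂ cos²(168° − 100°) = 0.06786 I₀ · cos²(68°) = 0.009523 I₀.
Ratio = 0.009523 / 0.02122 = 0.4488.

I_new/I_old ≈ 0.449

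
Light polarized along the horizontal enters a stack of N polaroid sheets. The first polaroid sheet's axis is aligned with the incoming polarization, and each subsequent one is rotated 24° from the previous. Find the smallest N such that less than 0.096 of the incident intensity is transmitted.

N = 14

First polarizer is aligned with the polarization: full transmission.
Each further stage multiplies by cos²(24°) = 0.8346.
After N polarizers: T = 0.8346^(N−1). Require T < 0.096 ⇒ N−1 > ln(0.096)/ln(0.8346) = 12.96, so N−1 ≥ 13 and N = 14.
Check: N=14 gives T = 0.09528 < 0.096; N=13 gives T = 0.1142.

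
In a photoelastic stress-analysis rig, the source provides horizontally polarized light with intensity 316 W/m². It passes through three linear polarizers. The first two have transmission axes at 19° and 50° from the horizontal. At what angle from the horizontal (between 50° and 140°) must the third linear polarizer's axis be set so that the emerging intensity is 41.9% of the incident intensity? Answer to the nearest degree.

θ ≈ 87°

I₁ = I₀ cos²(19° − 0°) = I₀ cos²(19°) = 0.894 I₀.
I₂ = I₁ cos²(50° − 19°) = 0.894 I₀ · cos²(31°) = 0.6569 I₀.
Need I₃/I₀ = 0.419, so cos²(θ − 50°) = 0.419 / 0.6569 = 0.6379.
θ − 50° = arccos(√0.6379) = 37.0°, giving θ ≈ 50 + 37.0 = 87.0°.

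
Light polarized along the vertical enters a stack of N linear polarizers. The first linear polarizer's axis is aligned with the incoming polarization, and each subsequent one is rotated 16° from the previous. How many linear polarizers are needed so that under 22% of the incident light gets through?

First polarizer is aligned with the polarization: full transmission.
Each further stage multiplies by cos²(16°) = 0.924.
After N polarizers: T = 0.924^(N−1). Require T < 0.22 ⇒ N−1 > ln(0.22)/ln(0.924) = 19.16, so N−1 ≥ 20 and N = 21.
Check: N=21 gives T = 0.2059 < 0.22; N=20 gives T = 0.2228.

N = 21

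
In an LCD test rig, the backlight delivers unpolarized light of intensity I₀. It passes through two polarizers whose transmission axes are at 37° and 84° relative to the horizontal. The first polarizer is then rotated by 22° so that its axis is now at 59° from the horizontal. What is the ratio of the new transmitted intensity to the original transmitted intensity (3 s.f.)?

Before rotation:
Unpolarized light through the first polarizer → I₁ = ½ I₀, now polarized at 37°.
I₂ = I₁ cos²(84° − 37°) = 0.5 I₀ · cos²(47°) = 0.2326 I₀.
After rotation:
Unpolarized light through the first polarizer → I₁ = ½ I₀, now polarized at 59°.
I₂ = I₁ cos²(84° − 59°) = 0.5 I₀ · cos²(25°) = 0.4107 I₀.
Ratio = 0.4107 / 0.2326 = 1.766.

I_new/I_old ≈ 1.77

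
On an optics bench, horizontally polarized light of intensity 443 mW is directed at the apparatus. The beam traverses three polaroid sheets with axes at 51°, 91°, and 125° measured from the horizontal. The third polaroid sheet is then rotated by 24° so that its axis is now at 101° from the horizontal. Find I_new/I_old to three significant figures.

I_new/I_old ≈ 1.41

Before rotation:
By Malus's law, I₁ = I₀ cos²(51° − 0°) = I₀ cos²(51°) = 0.396 I₀.
I₂ = I₁ cos²(91° − 51°) = 0.396 I₀ · cos²(40°) = 0.2324 I₀.
I₃ = I₂ cos²(125° − 91°) = 0.2324 I₀ · cos²(34°) = 0.1597 I₀.
After rotation:
I₁ = I₀ cos²(51° − 0°) = I₀ cos²(51°) = 0.396 I₀.
I₂ = I₁ cos²(91° − 51°) = 0.396 I₀ · cos²(40°) = 0.2324 I₀.
I₃ = I₂ cos²(101° − 91°) = 0.2324 I₀ · cos²(10°) = 0.2254 I₀.
Ratio = 0.2254 / 0.1597 = 1.411.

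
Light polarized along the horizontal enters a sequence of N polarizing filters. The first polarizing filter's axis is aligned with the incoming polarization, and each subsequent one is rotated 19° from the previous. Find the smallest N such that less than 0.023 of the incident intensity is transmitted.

N = 35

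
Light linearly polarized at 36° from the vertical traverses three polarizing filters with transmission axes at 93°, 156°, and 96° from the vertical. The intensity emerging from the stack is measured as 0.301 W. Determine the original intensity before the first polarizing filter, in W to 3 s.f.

I₀ ≈ 19.7 W

I₁ = I₀ cos²(93° − 36°) = I₀ cos²(57°) = 0.2966 I₀.
I₂ = I₁ cos²(156° − 93°) = 0.2966 I₀ · cos²(63°) = 0.06114 I₀.
I₃ = I₂ cos²(96° − 156°) = 0.06114 I₀ · cos²(60°) = 0.01528 I₀.
So 0.301 W = 0.01528 I₀, giving I₀ = 0.301/0.01528 = 19.69 W.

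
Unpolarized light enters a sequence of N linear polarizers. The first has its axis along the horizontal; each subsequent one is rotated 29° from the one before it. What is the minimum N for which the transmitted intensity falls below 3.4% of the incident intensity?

N = 12

First polarizer halves the unpolarized light: factor 1/2.
Each further stage multiplies by cos²(29°) = 0.765.
After N polarizers: T = 0.5·0.765^(N−1). Require T < 0.034 ⇒ N−1 > ln(0.034/0.5)/ln(0.765) = 10.03, so N−1 ≥ 11 and N = 12.
Check: N=12 gives T = 0.02624 < 0.034; N=11 gives T = 0.0343.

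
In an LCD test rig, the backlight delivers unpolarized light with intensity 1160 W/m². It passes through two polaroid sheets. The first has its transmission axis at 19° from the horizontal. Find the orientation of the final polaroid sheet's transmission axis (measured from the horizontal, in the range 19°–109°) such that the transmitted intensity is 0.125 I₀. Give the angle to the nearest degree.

θ ≈ 79°

Unpolarized light through the first polarizer → I₁ = ½ I₀, now polarized at 19°.
Need I₂/I₀ = 0.125, so cos²(θ − 19°) = 0.125 / 0.5 = 0.25.
θ − 19° = arccos(√0.25) = 60.0°, giving θ ≈ 19 + 60.0 = 79.0°.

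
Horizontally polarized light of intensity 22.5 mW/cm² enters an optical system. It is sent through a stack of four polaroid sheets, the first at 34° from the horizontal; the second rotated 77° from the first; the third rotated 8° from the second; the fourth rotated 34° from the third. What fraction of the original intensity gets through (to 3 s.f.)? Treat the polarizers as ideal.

I₁ = 22.5 mW/cm² · cos²(34°) = 15.46 mW/cm².
I₂ = I₁ · cos²(77°) = 15.46 · 0.0506 = 0.7825 mW/cm².
I₃ = I₂ · cos²(8°) = 0.7825 · 0.9806 = 0.7674 mW/cm².
I₄ = I₃ · cos²(34°) = 0.7674 · 0.6873 = 0.5274 mW/cm².
Transmitted fraction = 0.02344.

I/I₀ ≈ 0.0234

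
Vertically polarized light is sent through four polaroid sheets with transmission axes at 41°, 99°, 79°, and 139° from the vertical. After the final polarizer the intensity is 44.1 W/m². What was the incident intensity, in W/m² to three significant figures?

I₁ = I₀ cos²(41° − 0°) = I₀ cos²(41°) = 0.5696 I₀.
I₂ = I₁ cos²(99° − 41°) = 0.5696 I₀ · cos²(58°) = 0.1599 I₀.
I₃ = I₂ cos²(79° − 99°) = 0.1599 I₀ · cos²(20°) = 0.1412 I₀.
I₄ = I₃ cos²(139° − 79°) = 0.1412 I₀ · cos²(60°) = 0.03531 I₀.
So 44.1 W/m² = 0.03531 I₀, giving I₀ = 44.1/0.03531 = 1249 W/m².

I₀ ≈ 1250 W/m²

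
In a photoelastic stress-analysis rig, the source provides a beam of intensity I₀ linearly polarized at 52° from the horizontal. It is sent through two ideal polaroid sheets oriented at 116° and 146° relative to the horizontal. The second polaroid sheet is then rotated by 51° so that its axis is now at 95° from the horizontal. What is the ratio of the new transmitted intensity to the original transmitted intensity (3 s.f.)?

Before rotation:
By Malus's law, I₁ = I₀ cos²(116° − 52°) = I₀ cos²(64°) = 0.1922 I₀.
I₂ = I₁ cos²(146° − 116°) = 0.1922 I₀ · cos²(30°) = 0.1441 I₀.
After rotation:
I₁ = I₀ cos²(116° − 52°) = I₀ cos²(64°) = 0.1922 I₀.
I₂ = I₁ cos²(95° − 116°) = 0.1922 I₀ · cos²(21°) = 0.1675 I₀.
Ratio = 0.1675 / 0.1441 = 1.162.

I_new/I_old ≈ 1.16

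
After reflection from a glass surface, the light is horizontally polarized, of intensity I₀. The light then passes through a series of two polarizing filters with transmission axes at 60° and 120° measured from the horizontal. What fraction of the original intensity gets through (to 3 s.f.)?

By Malus's law, I₁ = I₀ cos²(60° − 0°) = I₀ cos²(60°) = 0.25 I₀.
I₂ = I₁ cos²(120° − 60°) = 0.25 I₀ · cos²(60°) = 0.0625 I₀.
Transmitted fraction = 0.0625.

≈ 0.0625 I₀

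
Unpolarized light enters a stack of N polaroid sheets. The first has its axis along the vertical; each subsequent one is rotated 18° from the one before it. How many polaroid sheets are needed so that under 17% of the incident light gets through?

First polarizer halves the unpolarized light: factor 1/2.
Each further stage multiplies by cos²(18°) = 0.9045.
After N polarizers: T = 0.5·0.9045^(N−1). Require T < 0.17 ⇒ N−1 > ln(0.17/0.5)/ln(0.9045) = 10.75, so N−1 ≥ 11 and N = 12.
Check: N=12 gives T = 0.1658 < 0.17; N=11 gives T = 0.1833.

N = 12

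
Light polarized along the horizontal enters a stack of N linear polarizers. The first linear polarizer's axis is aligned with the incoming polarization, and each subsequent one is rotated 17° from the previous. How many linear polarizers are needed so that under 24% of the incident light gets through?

First polarizer is aligned with the polarization: full transmission.
Each further stage multiplies by cos²(17°) = 0.9145.
After N polarizers: T = 0.9145^(N−1). Require T < 0.24 ⇒ N−1 > ln(0.24)/ln(0.9145) = 15.97, so N−1 ≥ 16 and N = 17.
Check: N=17 gives T = 0.2394 < 0.24; N=16 gives T = 0.2618.

N = 17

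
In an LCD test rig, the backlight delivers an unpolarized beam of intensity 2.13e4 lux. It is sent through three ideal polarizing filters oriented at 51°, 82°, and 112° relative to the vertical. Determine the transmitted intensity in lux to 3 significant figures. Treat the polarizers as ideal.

Unpolarized light through the first polarizer → I₁ = 2.13e4 lux/2 = 1.065e+04 lux, polarized at 51°.
I₂ = I₁ · cos²(31°) = 1.065e+04 · 0.7347 = 7825 lux.
I₃ = I₂ · cos²(30°) = 7825 · 0.75 = 5869 lux.

I ≈ 5870 lux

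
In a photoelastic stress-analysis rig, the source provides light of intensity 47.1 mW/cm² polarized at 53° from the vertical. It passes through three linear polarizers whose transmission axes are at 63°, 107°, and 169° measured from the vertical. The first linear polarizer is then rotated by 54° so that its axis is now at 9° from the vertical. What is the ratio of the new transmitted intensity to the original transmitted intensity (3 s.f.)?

Before rotation:
By Malus's law, I₁ = I₀ cos²(63° − 53°) = I₀ cos²(10°) = 0.9698 I₀.
I₂ = I₁ cos²(107° − 63°) = 0.9698 I₀ · cos²(44°) = 0.5018 I₀.
I₃ = I₂ cos²(169° − 107°) = 0.5018 I₀ · cos²(62°) = 0.1106 I₀.
After rotation:
I₁ = I₀ cos²(9° − 53°) = I₀ cos²(44°) = 0.5174 I₀.
Angle between axes 1 and 2: 82°. I₂ = 0.5174 I₀ · cos²(82°) = 0.01002 I₀.
I₃ = I₂ cos²(169° − 107°) = 0.01002 I₀ · cos²(62°) = 0.002209 I₀.
Ratio = 0.002209 / 0.1106 = 0.01997.

I_new/I_old ≈ 0.0200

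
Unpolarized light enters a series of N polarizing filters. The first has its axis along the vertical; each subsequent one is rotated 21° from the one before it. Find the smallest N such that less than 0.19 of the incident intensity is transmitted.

First polarizer halves the unpolarized light: factor 1/2.
Each further stage multiplies by cos²(21°) = 0.8716.
After N polarizers: T = 0.5·0.8716^(N−1). Require T < 0.19 ⇒ N−1 > ln(0.19/0.5)/ln(0.8716) = 7.04, so N−1 ≥ 8 and N = 9.
Check: N=9 gives T = 0.1665 < 0.19; N=8 gives T = 0.191.

N = 9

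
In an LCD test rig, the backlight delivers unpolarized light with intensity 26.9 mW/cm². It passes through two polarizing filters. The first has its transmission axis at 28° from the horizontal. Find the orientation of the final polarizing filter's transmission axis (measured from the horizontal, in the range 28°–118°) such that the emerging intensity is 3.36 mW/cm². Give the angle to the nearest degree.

Unpolarized light through the first polarizer → I₁ = ½ I₀, now polarized at 28°.
Target fraction: 3.36 / 26.9 mW/cm² = 0.1249 of I₀.
Need I₂/I₀ = 0.1249, so cos²(θ − 28°) = 0.1249 / 0.5 = 0.2498.
θ − 28° = arccos(√0.2498) = 60.0°, giving θ ≈ 28 + 60.0 = 88.0°.

θ ≈ 88°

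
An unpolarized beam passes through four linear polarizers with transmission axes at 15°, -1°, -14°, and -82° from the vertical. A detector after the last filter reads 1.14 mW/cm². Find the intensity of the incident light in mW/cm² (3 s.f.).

I₀ ≈ 18.5 mW/cm²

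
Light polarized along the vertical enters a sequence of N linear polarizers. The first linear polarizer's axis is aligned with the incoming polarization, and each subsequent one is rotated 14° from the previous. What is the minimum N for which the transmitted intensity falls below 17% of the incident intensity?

First polarizer is aligned with the polarization: full transmission.
Each further stage multiplies by cos²(14°) = 0.9415.
After N polarizers: T = 0.9415^(N−1). Require T < 0.17 ⇒ N−1 > ln(0.17)/ln(0.9415) = 29.38, so N−1 ≥ 30 and N = 31.
Check: N=31 gives T = 0.1638 < 0.17; N=30 gives T = 0.174.

N = 31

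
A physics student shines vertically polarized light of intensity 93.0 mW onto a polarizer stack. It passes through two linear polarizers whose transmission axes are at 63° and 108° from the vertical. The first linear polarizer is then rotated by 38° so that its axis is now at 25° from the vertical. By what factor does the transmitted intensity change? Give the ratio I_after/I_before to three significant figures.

I_new/I_old ≈ 0.118

Before rotation:
I₁ = I₀ cos²(63° − 0°) = I₀ cos²(63°) = 0.2061 I₀.
I₂ = I₁ cos²(108° − 63°) = 0.2061 I₀ · cos²(45°) = 0.1031 I₀.
After rotation:
I₁ = I₀ cos²(25° − 0°) = I₀ cos²(25°) = 0.8214 I₀.
I₂ = I₁ cos²(108° − 25°) = 0.8214 I₀ · cos²(83°) = 0.0122 I₀.
Ratio = 0.0122 / 0.1031 = 0.1184.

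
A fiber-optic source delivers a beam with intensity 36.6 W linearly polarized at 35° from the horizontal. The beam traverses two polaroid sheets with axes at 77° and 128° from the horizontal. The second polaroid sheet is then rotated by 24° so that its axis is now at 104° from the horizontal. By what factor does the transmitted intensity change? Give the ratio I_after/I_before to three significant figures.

Before rotation:
By Malus's law, I₁ = I₀ cos²(77° − 35°) = I₀ cos²(42°) = 0.5523 I₀.
I₂ = I₁ cos²(128° − 77°) = 0.5523 I₀ · cos²(51°) = 0.2187 I₀.
After rotation:
I₁ = I₀ cos²(77° − 35°) = I₀ cos²(42°) = 0.5523 I₀.
I₂ = I₁ cos²(104° − 77°) = 0.5523 I₀ · cos²(27°) = 0.4384 I₀.
Ratio = 0.4384 / 0.2187 = 2.005.

I_new/I_old ≈ 2.00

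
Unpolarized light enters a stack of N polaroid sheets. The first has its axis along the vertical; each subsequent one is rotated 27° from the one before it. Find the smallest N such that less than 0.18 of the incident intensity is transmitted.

First polarizer halves the unpolarized light: factor 1/2.
Each further stage multiplies by cos²(27°) = 0.7939.
After N polarizers: T = 0.5·0.7939^(N−1). Require T < 0.18 ⇒ N−1 > ln(0.18/0.5)/ln(0.7939) = 4.43, so N−1 ≥ 5 and N = 6.
Check: N=6 gives T = 0.1577 < 0.18; N=5 gives T = 0.1986.

N = 6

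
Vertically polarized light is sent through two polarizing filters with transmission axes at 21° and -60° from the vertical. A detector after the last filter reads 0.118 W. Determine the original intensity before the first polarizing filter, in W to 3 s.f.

By Malus's law, I₁ = I₀ cos²(21° − 0°) = I₀ cos²(21°) = 0.8716 I₀.
I₂ = I₁ cos²(-60° − 21°) = 0.8716 I₀ · cos²(81°) = 0.02133 I₀.
So 0.118 W = 0.02133 I₀, giving I₀ = 0.118/0.02133 = 5.532 W.

I₀ ≈ 5.53 W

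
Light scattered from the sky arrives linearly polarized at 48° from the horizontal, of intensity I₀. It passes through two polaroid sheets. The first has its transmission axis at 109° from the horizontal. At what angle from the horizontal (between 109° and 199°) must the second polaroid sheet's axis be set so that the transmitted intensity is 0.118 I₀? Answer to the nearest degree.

θ ≈ 154°

I₁ = I₀ cos²(109° − 48°) = I₀ cos²(61°) = 0.235 I₀.
Need I₂/I₀ = 0.118, so cos²(θ − 109°) = 0.118 / 0.235 = 0.502.
θ − 109° = arccos(√0.502) = 44.9°, giving θ ≈ 109 + 44.9 = 153.9°.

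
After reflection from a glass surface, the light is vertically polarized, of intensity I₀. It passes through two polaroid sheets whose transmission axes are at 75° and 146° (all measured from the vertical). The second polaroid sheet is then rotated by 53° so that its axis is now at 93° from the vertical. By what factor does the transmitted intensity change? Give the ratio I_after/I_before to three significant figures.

Before rotation:
I₁ = I₀ cos²(75° − 0°) = I₀ cos²(75°) = 0.06699 I₀.
I₂ = I₁ cos²(146° − 75°) = 0.06699 I₀ · cos²(71°) = 0.0071 I₀.
After rotation:
I₁ = I₀ cos²(75° − 0°) = I₀ cos²(75°) = 0.06699 I₀.
I₂ = I₁ cos²(93° − 75°) = 0.06699 I₀ · cos²(18°) = 0.06059 I₀.
Ratio = 0.06059 / 0.0071 = 8.534.

I_new/I_old ≈ 8.53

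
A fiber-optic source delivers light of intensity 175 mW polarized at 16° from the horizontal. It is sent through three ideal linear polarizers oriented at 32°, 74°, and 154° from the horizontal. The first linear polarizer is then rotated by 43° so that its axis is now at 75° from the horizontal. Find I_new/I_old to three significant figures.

I_new/I_old ≈ 0.520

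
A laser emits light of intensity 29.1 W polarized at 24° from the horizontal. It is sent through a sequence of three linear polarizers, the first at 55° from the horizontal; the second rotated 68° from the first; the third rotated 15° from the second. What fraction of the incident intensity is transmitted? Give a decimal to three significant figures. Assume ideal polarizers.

By Malus's law, I₁ = 29.1 W · cos²(31°) = 21.38 W.
I₂ = I₁ · cos²(68°) = 21.38 · 0.1403 = 3 W.
I₃ = I₂ · cos²(15°) = 3 · 0.933 = 2.799 W.
Transmitted fraction = 0.0962.

I/I₀ ≈ 0.0962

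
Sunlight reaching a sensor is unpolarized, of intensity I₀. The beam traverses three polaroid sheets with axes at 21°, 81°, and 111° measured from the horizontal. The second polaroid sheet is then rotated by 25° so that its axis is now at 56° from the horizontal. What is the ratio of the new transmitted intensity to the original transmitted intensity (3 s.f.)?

Before rotation:
Unpolarized light through the first polarizer → I₁ = ½ I₀, now polarized at 21°.
I₂ = I₁ cos²(81° − 21°) = 0.5 I₀ · cos²(60°) = 0.125 I₀.
I₃ = I₂ cos²(111° − 81°) = 0.125 I₀ · cos²(30°) = 0.09375 I₀.
After rotation:
Unpolarized light through the first polarizer → I₁ = ½ I₀, now polarized at 21°.
I₂ = I₁ cos²(56° − 21°) = 0.5 I₀ · cos²(35°) = 0.3355 I₀.
I₃ = I₂ cos²(111° − 56°) = 0.3355 I₀ · cos²(55°) = 0.1104 I₀.
Ratio = 0.1104 / 0.09375 = 1.177.

I_new/I_old ≈ 1.18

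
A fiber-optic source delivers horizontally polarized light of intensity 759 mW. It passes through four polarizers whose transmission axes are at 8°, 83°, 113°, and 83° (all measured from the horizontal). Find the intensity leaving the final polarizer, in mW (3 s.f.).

I ≈ 28.0 mW

I₁ = 759 mW · cos²(8°) = 744.3 mW.
I₂ = I₁ · cos²(75°) = 744.3 · 0.06699 = 49.86 mW.
I₃ = I₂ · cos²(30°) = 49.86 · 0.75 = 37.39 mW.
I₄ = I₃ · cos²(30°) = 37.39 · 0.75 = 28.05 mW.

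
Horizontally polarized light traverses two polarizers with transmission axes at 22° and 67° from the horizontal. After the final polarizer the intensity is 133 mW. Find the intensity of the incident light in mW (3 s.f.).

I₁ = I₀ cos²(22° − 0°) = I₀ cos²(22°) = 0.8597 I₀.
I₂ = I₁ cos²(67° − 22°) = 0.8597 I₀ · cos²(45°) = 0.4298 I₀.
So 133 mW = 0.4298 I₀, giving I₀ = 133/0.4298 = 309.4 mW.

I₀ ≈ 309 mW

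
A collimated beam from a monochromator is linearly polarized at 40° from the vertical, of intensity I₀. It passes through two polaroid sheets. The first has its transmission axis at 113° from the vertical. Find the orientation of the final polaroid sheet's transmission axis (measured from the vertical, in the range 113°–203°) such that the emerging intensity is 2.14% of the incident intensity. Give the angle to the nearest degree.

θ ≈ 173°

By Malus's law, I₁ = I₀ cos²(113° − 40°) = I₀ cos²(73°) = 0.08548 I₀.
Need I₂/I₀ = 0.0214, so cos²(θ − 113°) = 0.0214 / 0.08548 = 0.2503.
θ − 113° = arccos(√0.2503) = 60.0°, giving θ ≈ 113 + 60.0 = 173.0°.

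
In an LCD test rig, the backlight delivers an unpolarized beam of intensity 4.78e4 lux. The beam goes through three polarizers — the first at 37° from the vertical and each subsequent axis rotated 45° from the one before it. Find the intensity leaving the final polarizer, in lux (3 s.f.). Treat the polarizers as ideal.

Unpolarized light through the first polarizer → I₁ = 4.78e4 lux/2 = 2.39e+04 lux, polarized at 37°.
I₂ = I₁ · cos²(45°) = 2.39e+04 · 0.5 = 1.195e+04 lux.
I₃ = I₂ · cos²(45°) = 1.195e+04 · 0.5 = 5975 lux.

I ≈ 5980 lux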